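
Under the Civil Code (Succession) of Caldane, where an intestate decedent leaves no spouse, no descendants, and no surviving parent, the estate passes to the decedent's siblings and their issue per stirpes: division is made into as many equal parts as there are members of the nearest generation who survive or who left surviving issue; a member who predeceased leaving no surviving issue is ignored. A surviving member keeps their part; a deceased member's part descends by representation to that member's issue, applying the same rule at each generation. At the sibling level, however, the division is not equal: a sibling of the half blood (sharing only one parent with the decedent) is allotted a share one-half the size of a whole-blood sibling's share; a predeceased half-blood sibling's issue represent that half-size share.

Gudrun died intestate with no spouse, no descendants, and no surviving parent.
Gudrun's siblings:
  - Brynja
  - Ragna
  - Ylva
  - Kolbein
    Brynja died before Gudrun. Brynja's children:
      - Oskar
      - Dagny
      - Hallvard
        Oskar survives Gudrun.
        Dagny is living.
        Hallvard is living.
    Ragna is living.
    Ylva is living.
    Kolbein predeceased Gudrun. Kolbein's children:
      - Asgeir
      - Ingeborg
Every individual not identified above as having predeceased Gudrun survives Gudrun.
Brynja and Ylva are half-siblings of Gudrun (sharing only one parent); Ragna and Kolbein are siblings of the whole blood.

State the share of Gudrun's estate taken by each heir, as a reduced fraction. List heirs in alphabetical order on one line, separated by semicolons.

Asgeir 1/6; Dagny 1/18; Hallvard 1/18; Ingeborg 1/6; Oskar 1/18; Ragna 1/3; Ylva 1/6

No spouse, descendants, or parent survives, so the estate passes to Gudrun's siblings per stirpes.
Half-blood siblings count for one-half the weight of whole-blood siblings at the initial division.
Dividing 1 in proportion to weights (total weight 3): Brynja (weight 1/2) → 1/6; Ragna (weight 1) → 1/3; Ylva (weight 1/2) → 1/6; Kolbein (weight 1) → 1/3.
Brynja predeceased; the 1/6 allotted to Brynja's branch passes to Brynja's issue by representation.
The 1/6 is divided into 3 equal shares of 1/18 among Oskar, Dagny, Hallvard.
Oskar is living and takes 1/18.
Dagny is living and takes 1/18.
Hallvard is living and takes 1/18.
Ragna is living and takes 1/3.
Ylva is living and takes 1/6.
Kolbein predeceased; the 1/3 allotted to Kolbein's branch passes to Kolbein's issue by representation.
The 1/3 is divided into 2 equal shares of 1/6 among Asgeir, Ingeborg.
Asgeir is living and takes 1/6.
Ingeborg is living and takes 1/6.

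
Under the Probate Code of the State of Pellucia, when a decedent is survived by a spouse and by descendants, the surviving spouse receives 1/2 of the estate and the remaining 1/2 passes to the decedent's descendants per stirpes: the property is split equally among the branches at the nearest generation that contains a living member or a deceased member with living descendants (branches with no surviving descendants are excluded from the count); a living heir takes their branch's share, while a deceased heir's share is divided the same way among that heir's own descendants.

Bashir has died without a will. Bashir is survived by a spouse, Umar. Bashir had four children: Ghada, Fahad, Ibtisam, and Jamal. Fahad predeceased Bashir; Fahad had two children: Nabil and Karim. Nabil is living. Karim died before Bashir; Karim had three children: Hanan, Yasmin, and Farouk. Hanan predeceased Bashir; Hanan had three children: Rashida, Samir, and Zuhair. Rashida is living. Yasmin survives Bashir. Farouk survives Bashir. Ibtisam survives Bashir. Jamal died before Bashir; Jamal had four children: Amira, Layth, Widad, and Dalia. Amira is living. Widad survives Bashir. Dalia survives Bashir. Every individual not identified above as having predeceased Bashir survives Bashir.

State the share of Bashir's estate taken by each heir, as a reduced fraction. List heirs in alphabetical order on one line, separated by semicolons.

Amira 1/32; Dalia 1/32; Farouk 1/48; Ghada 1/8; Ibtisam 1/8; Layth 1/32; Nabil 1/16; Rashida 1/144; Samir 1/144; Umar 1/2; Widad 1/32; Yasmin 1/48; Zuhair 1/144

Umar, as surviving spouse, takes 1/2.
The remaining 1/2 passes to Bashir's descendants per stirpes.
The 1/2 is divided into 4 equal shares of 1/8 among Ghada, Fahad, Ibtisam, Jamal.
Ghada is living and takes 1/8.
Fahad predeceased; the 1/8 allotted to Fahad's branch passes to Fahad's issue by representation.
The 1/8 is divided into 2 equal shares of 1/16 among Nabil, Karim.
Nabil is living and takes 1/16.
Karim predeceased; the 1/16 allotted to Karim's branch passes to Karim's issue by representation.
The 1/16 is divided into 3 equal shares of 1/48 among Hanan, Yasmin, Farouk.
Hanan predeceased; the 1/48 allotted to Hanan's branch passes to Hanan's issue by representation.
The 1/48 is divided into 3 equal shares of 1/144 among Rashida, Samir, Zuhair.
Rashida is living and takes 1/144.
Samir is living and takes 1/144.
Zuhair is living and takes 1/144.
Yasmin is living and takes 1/48.
Farouk is living and takes 1/48.
Ibtisam is living and takes 1/8.
Jamal predeceased; the 1/8 allotted to Jamal's branch passes to Jamal's issue by representation.
The 1/8 is divided into 4 equal shares of 1/32 among Amira, Layth, Widad, Dalia.
Amira is living and takes 1/32.
Layth is living and takes 1/32.
Widad is living and takes 1/32.
Dalia is living and takes 1/32.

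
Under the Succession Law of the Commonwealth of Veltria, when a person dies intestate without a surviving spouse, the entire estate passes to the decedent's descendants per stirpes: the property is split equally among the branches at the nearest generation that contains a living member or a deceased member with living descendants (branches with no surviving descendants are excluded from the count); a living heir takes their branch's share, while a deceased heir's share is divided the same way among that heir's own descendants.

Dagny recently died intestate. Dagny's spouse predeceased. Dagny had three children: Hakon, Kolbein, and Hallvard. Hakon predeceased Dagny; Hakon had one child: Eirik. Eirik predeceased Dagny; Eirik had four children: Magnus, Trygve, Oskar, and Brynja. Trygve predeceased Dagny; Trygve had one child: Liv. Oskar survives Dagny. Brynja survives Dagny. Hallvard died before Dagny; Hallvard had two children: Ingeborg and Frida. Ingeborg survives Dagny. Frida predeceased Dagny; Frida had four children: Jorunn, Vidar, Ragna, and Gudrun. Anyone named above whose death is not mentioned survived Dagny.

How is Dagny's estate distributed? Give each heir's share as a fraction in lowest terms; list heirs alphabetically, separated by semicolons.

Brynja 1/12; Gudrun 1/24; Ingeborg 1/6; Jorunn 1/24; Kolbein 1/3; Liv 1/12; Magnus 1/12; Oskar 1/12; Ragna 1/24; Vidar 1/24

There is no surviving spouse, so the entire estate passes to Dagny's descendants per stirpes.
The estate is divided into 3 equal shares of 1/3 among Hakon, Kolbein, Hallvard.
Hakon predeceased; the 1/3 allotted to Hakon's branch passes to Hakon's issue by representation.
Eirik's line is the sole branch at this level, so the full 1/3 passes to Eirik's issue by representation.
The 1/3 is divided into 4 equal shares of 1/12 among Magnus, Trygve, Oskar, Brynja.
Magnus is living and takes 1/12.
Trygve predeceased; the 1/12 allotted to Trygve's branch passes to Trygve's issue by representation.
Liv is the sole taker at this level and receives the full 1/12.
Oskar is living and takes 1/12.
Brynja is living and takes 1/12.
Kolbein is living and takes 1/3.
Hallvard predeceased; the 1/3 allotted to Hallvard's branch passes to Hallvard's issue by representation.
The 1/3 is divided into 2 equal shares of 1/6 among Ingeborg, Frida.
Ingeborg is living and takes 1/6.
Frida predeceased; the 1/6 allotted to Frida's branch passes to Frida's issue by representation.
The 1/6 is divided into 4 equal shares of 1/24 among Jorunn, Vidar, Ragna, Gudrun.
Jorunn is living and takes 1/24.
Vidar is living and takes 1/24.
Ragna is living and takes 1/24.
Gudrun is living and takes 1/24.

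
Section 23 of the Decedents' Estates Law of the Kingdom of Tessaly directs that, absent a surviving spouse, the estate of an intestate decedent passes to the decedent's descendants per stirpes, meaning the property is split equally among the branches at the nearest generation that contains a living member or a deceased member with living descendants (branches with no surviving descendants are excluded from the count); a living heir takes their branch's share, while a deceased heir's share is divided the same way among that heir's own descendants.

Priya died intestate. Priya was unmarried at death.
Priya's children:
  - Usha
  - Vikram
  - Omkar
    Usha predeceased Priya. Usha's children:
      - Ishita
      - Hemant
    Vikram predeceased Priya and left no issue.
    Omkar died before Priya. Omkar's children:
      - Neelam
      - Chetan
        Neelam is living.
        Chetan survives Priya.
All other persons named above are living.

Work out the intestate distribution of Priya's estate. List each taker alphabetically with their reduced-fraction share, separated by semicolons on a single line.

There is no surviving spouse, so the entire estate passes to Priya's descendants per stirpes.
Vikram left no surviving issue, so that branch lapses and is disregarded.
The estate is divided into 2 equal shares of 1/2 among Usha, Omkar.
Usha predeceased; the 1/2 allotted to Usha's branch passes to Usha's issue by representation.
The 1/2 is divided into 2 equal shares of 1/4 among Ishita, Hemant.
Ishita is living and takes 1/4.
Hemant is living and takes 1/4.
Omkar predeceased; the 1/2 allotted to Omkar's branch passes to Omkar's issue by representation.
The 1/2 is divided into 2 equal shares of 1/4 among Neelam, Chetan.
Neelam is living and takes 1/4.
Chetan is living and takes 1/4.

Chetan 1/4; Hemant 1/4; Ishita 1/4; Neelam 1/4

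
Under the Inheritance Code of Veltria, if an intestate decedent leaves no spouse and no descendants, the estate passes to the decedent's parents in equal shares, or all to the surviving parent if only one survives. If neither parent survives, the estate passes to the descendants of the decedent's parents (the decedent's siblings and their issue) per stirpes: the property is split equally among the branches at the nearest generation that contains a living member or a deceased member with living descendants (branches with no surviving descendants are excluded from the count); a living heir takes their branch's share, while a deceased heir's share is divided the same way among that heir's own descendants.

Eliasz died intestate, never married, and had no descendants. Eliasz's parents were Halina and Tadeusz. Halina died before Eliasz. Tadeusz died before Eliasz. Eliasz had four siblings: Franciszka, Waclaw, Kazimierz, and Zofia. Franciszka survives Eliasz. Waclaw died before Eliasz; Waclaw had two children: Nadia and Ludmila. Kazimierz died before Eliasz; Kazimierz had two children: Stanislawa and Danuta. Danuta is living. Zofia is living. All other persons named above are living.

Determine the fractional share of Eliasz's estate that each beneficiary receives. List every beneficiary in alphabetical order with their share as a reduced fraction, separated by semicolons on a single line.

Danuta 1/8; Franciszka 1/4; Ludmila 1/8; Nadia 1/8; Stanislawa 1/8; Zofia 1/4

Neither parent survives and there are no descendants, so the estate passes to Eliasz's siblings and their issue per stirpes.
The estate is divided into 4 equal shares of 1/4 among Franciszka, Waclaw, Kazimierz, Zofia.
Franciszka is living and takes 1/4.
Waclaw predeceased; the 1/4 allotted to Waclaw's branch passes to Waclaw's issue by representation.
The 1/4 is divided into 2 equal shares of 1/8 among Nadia, Ludmila.
Nadia is living and takes 1/8.
Ludmila is living and takes 1/8.
Kazimierz predeceased; the 1/4 allotted to Kazimierz's branch passes to Kazimierz's issue by representation.
The 1/4 is divided into 2 equal shares of 1/8 among Stanislawa, Danuta.
Stanislawa is living and takes 1/8.
Danuta is living and takes 1/8.
Zofia is living and takes 1/4.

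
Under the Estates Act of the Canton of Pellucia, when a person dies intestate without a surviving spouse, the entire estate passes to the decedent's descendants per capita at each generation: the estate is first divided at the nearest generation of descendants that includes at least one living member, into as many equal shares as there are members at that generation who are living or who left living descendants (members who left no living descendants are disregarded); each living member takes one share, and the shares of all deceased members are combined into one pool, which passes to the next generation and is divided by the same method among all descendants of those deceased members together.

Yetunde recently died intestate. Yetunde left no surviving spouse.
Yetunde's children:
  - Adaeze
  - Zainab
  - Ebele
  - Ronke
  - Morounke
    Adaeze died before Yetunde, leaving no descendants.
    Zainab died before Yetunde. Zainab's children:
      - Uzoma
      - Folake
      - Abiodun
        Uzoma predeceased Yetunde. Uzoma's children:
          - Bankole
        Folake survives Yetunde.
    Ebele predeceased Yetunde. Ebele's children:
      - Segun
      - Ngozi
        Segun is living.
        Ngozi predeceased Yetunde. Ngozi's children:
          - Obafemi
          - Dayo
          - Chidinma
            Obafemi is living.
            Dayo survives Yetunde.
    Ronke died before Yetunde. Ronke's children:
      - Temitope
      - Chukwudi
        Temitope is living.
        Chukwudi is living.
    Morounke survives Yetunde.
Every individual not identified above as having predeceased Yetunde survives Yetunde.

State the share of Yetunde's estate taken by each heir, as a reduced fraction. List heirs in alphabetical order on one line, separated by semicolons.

Abiodun 3/28; Bankole 3/56; Chidinma 3/56; Chukwudi 3/28; Dayo 3/56; Folake 3/28; Morounke 1/4; Obafemi 3/56; Segun 3/28; Temitope 3/28

There is no surviving spouse, so the entire estate passes to Yetunde's descendants per capita at each generation.
At generation 1 (Zainab, Ebele, Ronke, Morounke) there are 4 shares of (1)/4 = 1/4 each.
Living: Morounke — each takes 1/4.
Deceased: Zainab, Ebele, and Ronke. Their combined 3/4 is pooled and carried to generation 2.
At generation 2 (Uzoma, Folake, Abiodun, Segun, Ngozi, Temitope, Chukwudi) there are 7 shares of (3/4)/7 = 3/28 each.
Living: Folake, Abiodun, Segun, Temitope, and Chukwudi — each takes 3/28.
Deceased: Uzoma and Ngozi. Their combined 3/14 is pooled and carried to generation 3.
At generation 3 (Bankole, Obafemi, Dayo, Chidinma) there are 4 shares of (3/14)/4 = 3/56 each.
Living: Bankole, Obafemi, Dayo, and Chidinma — each takes 3/56.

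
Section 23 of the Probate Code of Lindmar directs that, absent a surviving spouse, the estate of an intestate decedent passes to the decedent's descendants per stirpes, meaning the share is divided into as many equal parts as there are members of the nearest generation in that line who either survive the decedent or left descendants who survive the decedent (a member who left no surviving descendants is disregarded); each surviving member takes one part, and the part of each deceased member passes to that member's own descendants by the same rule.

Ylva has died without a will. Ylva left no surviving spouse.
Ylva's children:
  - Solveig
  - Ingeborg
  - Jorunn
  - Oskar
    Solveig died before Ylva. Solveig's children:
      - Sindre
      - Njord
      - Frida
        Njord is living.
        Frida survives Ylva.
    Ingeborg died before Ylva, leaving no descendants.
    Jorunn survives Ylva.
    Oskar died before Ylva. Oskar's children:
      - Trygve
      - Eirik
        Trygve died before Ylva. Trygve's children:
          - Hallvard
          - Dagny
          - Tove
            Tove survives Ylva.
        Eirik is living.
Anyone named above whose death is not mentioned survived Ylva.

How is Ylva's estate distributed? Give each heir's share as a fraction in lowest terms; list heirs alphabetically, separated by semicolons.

There is no surviving spouse, so the entire estate passes to Ylva's descendants per stirpes.
Ingeborg left no surviving issue, so that branch lapses and is disregarded.
The estate is divided into 3 equal shares of 1/3 among Solveig, Jorunn, Oskar.
Solveig predeceased; the 1/3 allotted to Solveig's branch passes to Solveig's issue by representation.
The 1/3 is divided into 3 equal shares of 1/9 among Sindre, Njord, Frida.
Sindre is living and takes 1/9.
Njord is living and takes 1/9.
Frida is living and takes 1/9.
Jorunn is living and takes 1/3.
Oskar predeceased; the 1/3 allotted to Oskar's branch passes to Oskar's issue by representation.
The 1/3 is divided into 2 equal shares of 1/6 among Trygve, Eirik.
Trygve predeceased; the 1/6 allotted to Trygve's branch passes to Trygve's issue by representation.
The 1/6 is divided into 3 equal shares of 1/18 among Hallvard, Dagny, Tove.
Hallvard is living and takes 1/18.
Dagny is living and takes 1/18.
Tove is living and takes 1/18.
Eirik is living and takes 1/6.

Dagny 1/18; Eirik 1/6; Frida 1/9; Hallvard 1/18; Jorunn 1/3; Njord 1/9; Sindre 1/9; Tove 1/18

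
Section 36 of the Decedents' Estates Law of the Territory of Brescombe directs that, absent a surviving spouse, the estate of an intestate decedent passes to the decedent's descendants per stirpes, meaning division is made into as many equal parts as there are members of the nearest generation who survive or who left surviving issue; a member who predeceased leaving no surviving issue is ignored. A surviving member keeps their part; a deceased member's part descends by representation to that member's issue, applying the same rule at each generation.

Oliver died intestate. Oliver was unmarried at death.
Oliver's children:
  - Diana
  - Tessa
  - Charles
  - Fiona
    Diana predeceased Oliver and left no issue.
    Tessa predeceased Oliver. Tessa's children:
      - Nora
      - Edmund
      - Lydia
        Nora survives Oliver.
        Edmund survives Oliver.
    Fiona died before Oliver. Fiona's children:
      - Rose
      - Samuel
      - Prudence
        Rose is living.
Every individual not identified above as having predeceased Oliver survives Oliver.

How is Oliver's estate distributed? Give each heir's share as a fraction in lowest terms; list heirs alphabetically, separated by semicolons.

Charles 1/3; Edmund 1/9; Lydia 1/9; Nora 1/9; Prudence 1/9; Rose 1/9; Samuel 1/9

There is no surviving spouse, so the entire estate passes to Oliver's descendants per stirpes.
Diana left no surviving issue, so that branch lapses and is disregarded.
The estate is divided into 3 equal shares of 1/3 among Tessa, Charles, Fiona.
Tessa predeceased; the 1/3 allotted to Tessa's branch passes to Tessa's issue by representation.
The 1/3 is divided into 3 equal shares of 1/9 among Nora, Edmund, Lydia.
Nora is living and takes 1/9.
Edmund is living and takes 1/9.
Lydia is living and takes 1/9.
Charles is living and takes 1/3.
Fiona predeceased; the 1/3 allotted to Fiona's branch passes to Fiona's issue by representation.
The 1/3 is divided into 3 equal shares of 1/9 among Rose, Samuel, Prudence.
Rose is living and takes 1/9.
Samuel is living and takes 1/9.
Prudence is living and takes 1/9.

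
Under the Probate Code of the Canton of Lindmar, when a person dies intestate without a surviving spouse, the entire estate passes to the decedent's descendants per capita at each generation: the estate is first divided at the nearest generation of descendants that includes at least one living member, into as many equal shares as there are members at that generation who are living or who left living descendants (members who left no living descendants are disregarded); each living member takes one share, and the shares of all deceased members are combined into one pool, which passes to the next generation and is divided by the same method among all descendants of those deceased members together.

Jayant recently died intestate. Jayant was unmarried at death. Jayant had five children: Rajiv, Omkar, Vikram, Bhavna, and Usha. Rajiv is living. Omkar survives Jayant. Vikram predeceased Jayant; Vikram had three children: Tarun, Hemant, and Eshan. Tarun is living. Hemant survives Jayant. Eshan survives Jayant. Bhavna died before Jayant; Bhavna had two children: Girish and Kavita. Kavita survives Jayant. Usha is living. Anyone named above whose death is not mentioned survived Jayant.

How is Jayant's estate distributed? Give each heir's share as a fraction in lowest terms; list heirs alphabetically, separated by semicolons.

There is no surviving spouse, so the entire estate passes to Jayant's descendants per capita at each generation.
At generation 1 (Rajiv, Omkar, Vikram, Bhavna, Usha) there are 5 shares of (1)/5 = 1/5 each.
Living: Rajiv, Omkar, and Usha — each takes 1/5.
Deceased: Vikram and Bhavna. Their combined 2/5 is pooled and carried to generation 2.
At generation 2 (Tarun, Hemant, Eshan, Girish, Kavita) there are 5 shares of (2/5)/5 = 2/25 each.
Living: Tarun, Hemant, Eshan, Girish, and Kavita — each takes 2/25.

Eshan 2/25; Girish 2/25; Hemant 2/25; Kavita 2/25; Omkar 1/5; Rajiv 1/5; Tarun 2/25; Usha 1/5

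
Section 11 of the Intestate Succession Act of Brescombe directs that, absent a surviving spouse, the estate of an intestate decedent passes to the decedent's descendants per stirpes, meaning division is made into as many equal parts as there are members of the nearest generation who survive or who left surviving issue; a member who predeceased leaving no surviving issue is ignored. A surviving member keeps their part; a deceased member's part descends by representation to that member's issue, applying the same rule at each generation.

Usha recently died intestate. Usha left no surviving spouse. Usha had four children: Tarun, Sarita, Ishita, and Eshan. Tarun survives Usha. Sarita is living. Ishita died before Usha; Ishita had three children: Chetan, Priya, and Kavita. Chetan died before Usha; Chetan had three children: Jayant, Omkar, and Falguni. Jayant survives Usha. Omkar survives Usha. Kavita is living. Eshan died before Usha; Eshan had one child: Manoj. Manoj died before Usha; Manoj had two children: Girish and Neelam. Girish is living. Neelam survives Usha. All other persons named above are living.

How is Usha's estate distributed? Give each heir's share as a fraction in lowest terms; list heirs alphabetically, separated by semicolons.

Falguni 1/36; Girish 1/8; Jayant 1/36; Kavita 1/12; Neelam 1/8; Omkar 1/36; Priya 1/12; Sarita 1/4; Tarun 1/4

There is no surviving spouse, so the entire estate passes to Usha's descendants per stirpes.
The estate is divided into 4 equal shares of 1/4 among Tarun, Sarita, Ishita, Eshan.
Tarun is living and takes 1/4.
Sarita is living and takes 1/4.
Ishita predeceased; the 1/4 allotted to Ishita's branch passes to Ishita's issue by representation.
The 1/4 is divided into 3 equal shares of 1/12 among Chetan, Priya, Kavita.
Chetan predeceased; the 1/12 allotted to Chetan's branch passes to Chetan's issue by representation.
The 1/12 is divided into 3 equal shares of 1/36 among Jayant, Omkar, Falguni.
Jayant is living and takes 1/36.
Omkar is living and takes 1/36.
Falguni is living and takes 1/36.
Priya is living and takes 1/12.
Kavita is living and takes 1/12.
Eshan predeceased; the 1/4 allotted to Eshan's branch passes to Eshan's issue by representation.
Manoj's line is the sole branch at this level, so the full 1/4 passes to Manoj's issue by representation.
The 1/4 is divided into 2 equal shares of 1/8 among Girish, Neelam.
Girish is living and takes 1/8.
Neelam is living and takes 1/8.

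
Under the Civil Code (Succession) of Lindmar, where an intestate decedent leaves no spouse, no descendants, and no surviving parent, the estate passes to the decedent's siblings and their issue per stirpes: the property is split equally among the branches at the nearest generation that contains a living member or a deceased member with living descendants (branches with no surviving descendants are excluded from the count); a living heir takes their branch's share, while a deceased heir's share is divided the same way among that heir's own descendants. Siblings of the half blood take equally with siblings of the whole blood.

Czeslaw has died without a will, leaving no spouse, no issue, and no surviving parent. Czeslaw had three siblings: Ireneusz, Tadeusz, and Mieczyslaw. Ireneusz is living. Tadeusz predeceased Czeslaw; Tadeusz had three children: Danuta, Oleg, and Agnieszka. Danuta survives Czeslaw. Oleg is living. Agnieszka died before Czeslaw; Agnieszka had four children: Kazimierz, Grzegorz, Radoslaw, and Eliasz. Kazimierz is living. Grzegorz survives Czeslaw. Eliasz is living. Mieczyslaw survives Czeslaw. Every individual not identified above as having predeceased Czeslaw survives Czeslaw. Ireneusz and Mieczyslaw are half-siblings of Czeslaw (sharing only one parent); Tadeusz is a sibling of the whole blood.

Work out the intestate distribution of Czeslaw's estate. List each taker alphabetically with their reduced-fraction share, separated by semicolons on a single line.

No spouse, descendants, or parent survives, so the estate passes to Czeslaw's siblings per stirpes.
Half-blood and whole-blood siblings take equally under the stated rule.
The estate is divided into 3 equal shares of 1/3 among Ireneusz, Tadeusz, Mieczyslaw.
Ireneusz is living and takes 1/3.
Tadeusz predeceased; the 1/3 allotted to Tadeusz's branch passes to Tadeusz's issue by representation.
The 1/3 is divided into 3 equal shares of 1/9 among Danuta, Oleg, Agnieszka.
Danuta is living and takes 1/9.
Oleg is living and takes 1/9.
Agnieszka predeceased; the 1/9 allotted to Agnieszka's branch passes to Agnieszka's issue by representation.
The 1/9 is divided into 4 equal shares of 1/36 among Kazimierz, Grzegorz, Radoslaw, Eliasz.
Kazimierz is living and takes 1/36.
Grzegorz is living and takes 1/36.
Radoslaw is living and takes 1/36.
Eliasz is living and takes 1/36.
Mieczyslaw is living and takes 1/3.

Danuta 1/9; Eliasz 1/36; Grzegorz 1/36; Ireneusz 1/3; Kazimierz 1/36; Mieczyslaw 1/3; Oleg 1/9; Radoslaw 1/36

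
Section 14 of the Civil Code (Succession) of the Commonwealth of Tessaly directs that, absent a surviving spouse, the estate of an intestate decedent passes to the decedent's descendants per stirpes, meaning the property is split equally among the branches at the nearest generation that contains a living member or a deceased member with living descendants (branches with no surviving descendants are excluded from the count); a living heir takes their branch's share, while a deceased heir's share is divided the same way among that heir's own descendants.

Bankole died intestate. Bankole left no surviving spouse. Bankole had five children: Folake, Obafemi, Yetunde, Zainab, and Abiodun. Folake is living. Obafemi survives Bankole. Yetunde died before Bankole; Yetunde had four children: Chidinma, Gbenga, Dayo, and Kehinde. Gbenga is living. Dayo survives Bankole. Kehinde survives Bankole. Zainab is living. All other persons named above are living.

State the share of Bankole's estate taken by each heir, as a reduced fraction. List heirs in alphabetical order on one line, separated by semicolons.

Abiodun 1/5; Chidinma 1/20; Dayo 1/20; Folake 1/5; Gbenga 1/20; Kehinde 1/20; Obafemi 1/5; Zainab 1/5

There is no surviving spouse, so the entire estate passes to Bankole's descendants per stirpes.
The estate is divided into 5 equal shares of 1/5 among Folake, Obafemi, Yetunde, Zainab, Abiodun.
Folake is living and takes 1/5.
Obafemi is living and takes 1/5.
Yetunde predeceased; the 1/5 allotted to Yetunde's branch passes to Yetunde's issue by representation.
The 1/5 is divided into 4 equal shares of 1/20 among Chidinma, Gbenga, Dayo, Kehinde.
Chidinma is living and takes 1/20.
Gbenga is living and takes 1/20.
Dayo is living and takes 1/20.
Kehinde is living and takes 1/20.
Zainab is living and takes 1/5.
Abiodun is living and takes 1/5.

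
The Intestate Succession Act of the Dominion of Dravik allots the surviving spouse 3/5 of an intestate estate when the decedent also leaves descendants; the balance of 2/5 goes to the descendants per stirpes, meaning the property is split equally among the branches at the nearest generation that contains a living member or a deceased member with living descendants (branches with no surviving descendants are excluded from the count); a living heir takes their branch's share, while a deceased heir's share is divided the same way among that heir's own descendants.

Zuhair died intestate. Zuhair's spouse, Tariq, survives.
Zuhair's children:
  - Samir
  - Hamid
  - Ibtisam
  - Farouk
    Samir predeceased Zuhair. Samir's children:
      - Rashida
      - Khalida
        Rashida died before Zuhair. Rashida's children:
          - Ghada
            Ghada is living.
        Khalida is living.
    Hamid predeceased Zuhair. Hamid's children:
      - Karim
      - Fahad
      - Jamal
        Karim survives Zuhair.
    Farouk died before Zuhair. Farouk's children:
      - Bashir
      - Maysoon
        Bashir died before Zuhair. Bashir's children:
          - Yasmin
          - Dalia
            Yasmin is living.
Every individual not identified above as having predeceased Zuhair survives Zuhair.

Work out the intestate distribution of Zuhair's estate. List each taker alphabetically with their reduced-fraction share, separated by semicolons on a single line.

Dalia 1/40; Fahad 1/30; Ghada 1/20; Ibtisam 1/10; Jamal 1/30; Karim 1/30; Khalida 1/20; Maysoon 1/20; Tariq 3/5; Yasmin 1/40

Tariq, as surviving spouse, takes 3/5.
The remaining 2/5 passes to Zuhair's descendants per stirpes.
The 2/5 is divided into 4 equal shares of 1/10 among Samir, Hamid, Ibtisam, Farouk.
Samir predeceased; the 1/10 allotted to Samir's branch passes to Samir's issue by representation.
The 1/10 is divided into 2 equal shares of 1/20 among Rashida, Khalida.
Rashida predeceased; the 1/20 allotted to Rashida's branch passes to Rashida's issue by representation.
Ghada is the sole taker at this level and receives the full 1/20.
Khalida is living and takes 1/20.
Hamid predeceased; the 1/10 allotted to Hamid's branch passes to Hamid's issue by representation.
The 1/10 is divided into 3 equal shares of 1/30 among Karim, Fahad, Jamal.
Karim is living and takes 1/30.
Fahad is living and takes 1/30.
Jamal is living and takes 1/30.
Ibtisam is living and takes 1/10.
Farouk predeceased; the 1/10 allotted to Farouk's branch passes to Farouk's issue by representation.
The 1/10 is divided into 2 equal shares of 1/20 among Bashir, Maysoon.
Bashir predeceased; the 1/20 allotted to Bashir's branch passes to Bashir's issue by representation.
The 1/20 is divided into 2 equal shares of 1/40 among Yasmin, Dalia.
Yasmin is living and takes 1/40.
Dalia is living and takes 1/40.
Maysoon is living and takes 1/20.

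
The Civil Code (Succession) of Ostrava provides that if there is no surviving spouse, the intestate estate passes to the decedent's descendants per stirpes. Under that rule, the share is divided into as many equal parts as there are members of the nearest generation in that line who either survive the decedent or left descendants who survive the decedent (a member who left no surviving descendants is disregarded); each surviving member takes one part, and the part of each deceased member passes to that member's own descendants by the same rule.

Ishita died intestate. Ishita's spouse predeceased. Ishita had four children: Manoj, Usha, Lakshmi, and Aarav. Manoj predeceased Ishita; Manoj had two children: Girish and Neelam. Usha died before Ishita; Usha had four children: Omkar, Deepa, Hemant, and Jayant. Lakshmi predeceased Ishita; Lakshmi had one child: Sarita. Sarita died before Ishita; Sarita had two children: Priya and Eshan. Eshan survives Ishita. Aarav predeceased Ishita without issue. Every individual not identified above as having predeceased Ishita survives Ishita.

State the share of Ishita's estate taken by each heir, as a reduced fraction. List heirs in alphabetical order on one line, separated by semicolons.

There is no surviving spouse, so the entire estate passes to Ishita's descendants per stirpes.
Aarav left no surviving issue, so that branch lapses and is disregarded.
The estate is divided into 3 equal shares of 1/3 among Manoj, Usha, Lakshmi.
Manoj predeceased; the 1/3 allotted to Manoj's branch passes to Manoj's issue by representation.
The 1/3 is divided into 2 equal shares of 1/6 among Girish, Neelam.
Girish is living and takes 1/6.
Neelam is living and takes 1/6.
Usha predeceased; the 1/3 allotted to Usha's branch passes to Usha's issue by representation.
The 1/3 is divided into 4 equal shares of 1/12 among Omkar, Deepa, Hemant, Jayant.
Omkar is living and takes 1/12.
Deepa is living and takes 1/12.
Hemant is living and takes 1/12.
Jayant is living and takes 1/12.
Lakshmi predeceased; the 1/3 allotted to Lakshmi's branch passes to Lakshmi's issue by representation.
Sarita's line is the sole branch at this level, so the full 1/3 passes to Sarita's issue by representation.
The 1/3 is divided into 2 equal shares of 1/6 among Priya, Eshan.
Priya is living and takes 1/6.
Eshan is living and takes 1/6.

Deepa 1/12; Eshan 1/6; Girish 1/6; Hemant 1/12; Jayant 1/12; Neelam 1/6; Omkar 1/12; Priya 1/6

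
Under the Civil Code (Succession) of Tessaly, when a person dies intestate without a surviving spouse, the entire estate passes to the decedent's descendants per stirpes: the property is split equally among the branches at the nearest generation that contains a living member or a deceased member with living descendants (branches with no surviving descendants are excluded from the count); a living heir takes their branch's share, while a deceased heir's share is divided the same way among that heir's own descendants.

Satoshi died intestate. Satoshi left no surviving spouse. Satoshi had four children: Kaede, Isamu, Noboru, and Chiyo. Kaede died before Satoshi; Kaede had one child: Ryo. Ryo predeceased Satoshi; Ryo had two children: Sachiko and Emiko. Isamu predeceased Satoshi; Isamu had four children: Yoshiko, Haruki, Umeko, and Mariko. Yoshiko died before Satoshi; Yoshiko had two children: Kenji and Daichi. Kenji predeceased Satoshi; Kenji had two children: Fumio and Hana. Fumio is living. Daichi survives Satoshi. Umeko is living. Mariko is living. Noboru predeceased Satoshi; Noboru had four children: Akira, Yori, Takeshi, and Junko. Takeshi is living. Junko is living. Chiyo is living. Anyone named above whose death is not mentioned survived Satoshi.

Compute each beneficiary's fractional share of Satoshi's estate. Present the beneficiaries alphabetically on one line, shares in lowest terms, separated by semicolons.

There is no surviving spouse, so the entire estate passes to Satoshi's descendants per stirpes.
The estate is divided into 4 equal shares of 1/4 among Kaede, Isamu, Noboru, Chiyo.
Kaede predeceased; the 1/4 allotted to Kaede's branch passes to Kaede's issue by representation.
Ryo's line is the sole branch at this level, so the full 1/4 passes to Ryo's issue by representation.
The 1/4 is divided into 2 equal shares of 1/8 among Sachiko, Emiko.
Sachiko is living and takes 1/8.
Emiko is living and takes 1/8.
Isamu predeceased; the 1/4 allotted to Isamu's branch passes to Isamu's issue by representation.
The 1/4 is divided into 4 equal shares of 1/16 among Yoshiko, Haruki, Umeko, Mariko.
Yoshiko predeceased; the 1/16 allotted to Yoshiko's branch passes to Yoshiko's issue by representation.
The 1/16 is divided into 2 equal shares of 1/32 among Kenji, Daichi.
Kenji predeceased; the 1/32 allotted to Kenji's branch passes to Kenji's issue by representation.
The 1/32 is divided into 2 equal shares of 1/64 among Fumio, Hana.
Fumio is living and takes 1/64.
Hana is living and takes 1/64.
Daichi is living and takes 1/32.
Haruki is living and takes 1/16.
Umeko is living and takes 1/16.
Mariko is living and takes 1/16.
Noboru predeceased; the 1/4 allotted to Noboru's branch passes to Noboru's issue by representation.
The 1/4 is divided into 4 equal shares of 1/16 among Akira, Yori, Takeshi, Junko.
Akira is living and takes 1/16.
Yori is living and takes 1/16.
Takeshi is living and takes 1/16.
Junko is living and takes 1/16.
Chiyo is living and takes 1/4.

Akira 1/16; Chiyo 1/4; Daichi 1/32; Emiko 1/8; Fumio 1/64; Hana 1/64; Haruki 1/16; Junko 1/16; Mariko 1/16; Sachiko 1/8; Takeshi 1/16; Umeko 1/16; Yori 1/16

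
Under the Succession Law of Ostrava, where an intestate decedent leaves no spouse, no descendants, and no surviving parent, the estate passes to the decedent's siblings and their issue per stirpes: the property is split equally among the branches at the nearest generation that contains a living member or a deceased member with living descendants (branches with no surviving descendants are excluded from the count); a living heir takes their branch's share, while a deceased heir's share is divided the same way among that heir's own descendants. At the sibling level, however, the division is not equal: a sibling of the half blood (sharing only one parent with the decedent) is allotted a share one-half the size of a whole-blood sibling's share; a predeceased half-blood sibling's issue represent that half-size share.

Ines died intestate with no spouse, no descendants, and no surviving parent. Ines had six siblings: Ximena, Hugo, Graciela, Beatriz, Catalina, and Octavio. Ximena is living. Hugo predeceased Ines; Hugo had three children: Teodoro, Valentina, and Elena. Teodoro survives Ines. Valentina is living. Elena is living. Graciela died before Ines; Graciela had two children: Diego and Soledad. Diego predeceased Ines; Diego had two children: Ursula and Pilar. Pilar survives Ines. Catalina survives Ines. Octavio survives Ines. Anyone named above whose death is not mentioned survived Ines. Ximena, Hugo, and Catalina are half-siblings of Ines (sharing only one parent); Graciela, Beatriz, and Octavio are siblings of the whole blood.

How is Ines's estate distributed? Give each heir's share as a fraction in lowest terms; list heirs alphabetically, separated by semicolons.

Beatriz 2/9; Catalina 1/9; Elena 1/27; Octavio 2/9; Pilar 1/18; Soledad 1/9; Teodoro 1/27; Ursula 1/18; Valentina 1/27; Ximena 1/9

No spouse, descendants, or parent survives, so the estate passes to Ines's siblings per stirpes.
Half-blood siblings count for one-half the weight of whole-blood siblings at the initial division.
Dividing 1 in proportion to weights (total weight 9/2): Ximena (weight 1/2) → 1/9; Hugo (weight 1/2) → 1/9; Graciela (weight 1) → 2/9; Beatriz (weight 1) → 2/9; Catalina (weight 1/2) → 1/9; Octavio (weight 1) → 2/9.
Ximena is living and takes 1/9.
Hugo predeceased; the 1/9 allotted to Hugo's branch passes to Hugo's issue by representation.
The 1/9 is divided into 3 equal shares of 1/27 among Teodoro, Valentina, Elena.
Teodoro is living and takes 1/27.
Valentina is living and takes 1/27.
Elena is living and takes 1/27.
Graciela predeceased; the 2/9 allotted to Graciela's branch passes to Graciela's issue by representation.
The 2/9 is divided into 2 equal shares of 1/9 among Diego, Soledad.
Diego predeceased; the 1/9 allotted to Diego's branch passes to Diego's issue by representation.
The 1/9 is divided into 2 equal shares of 1/18 among Ursula, Pilar.
Ursula is living and takes 1/18.
Pilar is living and takes 1/18.
Soledad is living and takes 1/9.
Beatriz is living and takes 2/9.
Catalina is living and takes 1/9.
Octavio is living and takes 2/9.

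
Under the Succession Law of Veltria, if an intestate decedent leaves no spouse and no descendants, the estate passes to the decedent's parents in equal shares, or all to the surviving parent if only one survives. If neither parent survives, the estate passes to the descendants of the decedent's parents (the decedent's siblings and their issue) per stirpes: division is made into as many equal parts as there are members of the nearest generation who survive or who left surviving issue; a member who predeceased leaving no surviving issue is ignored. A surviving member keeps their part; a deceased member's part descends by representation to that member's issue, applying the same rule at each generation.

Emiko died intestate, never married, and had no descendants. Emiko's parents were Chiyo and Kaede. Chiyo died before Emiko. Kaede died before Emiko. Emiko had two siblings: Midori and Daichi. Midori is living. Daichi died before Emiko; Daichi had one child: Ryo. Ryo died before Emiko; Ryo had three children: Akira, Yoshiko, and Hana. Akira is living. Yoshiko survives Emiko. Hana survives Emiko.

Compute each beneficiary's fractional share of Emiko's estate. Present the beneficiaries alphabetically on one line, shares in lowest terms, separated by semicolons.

Neither parent survives and there are no descendants, so the estate passes to Emiko's siblings and their issue per stirpes.
The estate is divided into 2 equal shares of 1/2 among Midori, Daichi.
Midori is living and takes 1/2.
Daichi predeceased; the 1/2 allotted to Daichi's branch passes to Daichi's issue by representation.
Ryo's line is the sole branch at this level, so the full 1/2 passes to Ryo's issue by representation.
The 1/2 is divided into 3 equal shares of 1/6 among Akira, Yoshiko, Hana.
Akira is living and takes 1/6.
Yoshiko is living and takes 1/6.
Hana is living and takes 1/6.

Akira 1/6; Hana 1/6; Midori 1/2; Yoshiko 1/6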